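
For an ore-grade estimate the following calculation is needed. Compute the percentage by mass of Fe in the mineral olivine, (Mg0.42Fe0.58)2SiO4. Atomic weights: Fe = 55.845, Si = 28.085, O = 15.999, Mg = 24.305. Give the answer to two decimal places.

M((Mg0.42Fe0.58)2SiO4) = 177.277 g/mol.
Fe contributes 1.16 × 55.845 = 64.780 g per mole.
64.780/177.277 = 0.3654 → 36.54%.

36.54 wt%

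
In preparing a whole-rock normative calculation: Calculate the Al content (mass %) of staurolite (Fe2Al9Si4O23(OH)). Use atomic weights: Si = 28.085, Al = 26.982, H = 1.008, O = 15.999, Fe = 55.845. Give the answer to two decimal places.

M(Fe2Al9Si4O23(OH)) = 851.852 g/mol.
Al contributes 9 × 26.982 = 242.838 g per mole.
242.838/851.852 = 0.2851 → 28.51%.

28.51 mass %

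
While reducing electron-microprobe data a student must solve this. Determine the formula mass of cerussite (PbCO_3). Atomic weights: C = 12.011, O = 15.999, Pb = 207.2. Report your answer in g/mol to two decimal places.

Pb: 1 × 207.2 = 207.2000
C: 1 × 12.011 = 12.0110
O: 3 × 15.999 = 47.9970
Summing the contributions gives the formula mass.

267.21 g/mol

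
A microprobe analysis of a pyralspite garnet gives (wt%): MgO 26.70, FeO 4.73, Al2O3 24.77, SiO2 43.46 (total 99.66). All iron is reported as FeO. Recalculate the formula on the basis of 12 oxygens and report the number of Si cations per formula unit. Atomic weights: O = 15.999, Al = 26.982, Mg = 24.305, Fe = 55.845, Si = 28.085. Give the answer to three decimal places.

2.989 Si apfu

MgO (M=40.304): mol = 0.66247; Mg = 0.66247, O = 0.66247.
FeO (M=71.844): mol = 0.06584; Fe = 0.06584, O = 0.06584.
Al2O3 (M=101.961): mol = 0.24294; Al = 0.48588, O = 0.72882.
SiO2 (M=60.083): mol = 0.72333; Si = 0.72333, O = 1.44666.
ΣO = 2.90379; factor = 12/ΣO = 4.13253.
Si apfu = 0.72333 × 4.13253 = 2.989.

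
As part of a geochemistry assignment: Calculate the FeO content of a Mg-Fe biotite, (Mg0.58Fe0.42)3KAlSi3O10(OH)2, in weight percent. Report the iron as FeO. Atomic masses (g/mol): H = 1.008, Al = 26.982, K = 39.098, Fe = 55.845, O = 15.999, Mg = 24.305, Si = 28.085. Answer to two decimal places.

Molar mass of (Mg0.58Fe0.42)3KAlSi3O10(OH)2 = 1.74×24.305 + 1.26×55.845 + 1×39.098 + 1×26.982 + 3×28.085 + 12×15.999 + 2×1.008 = 456.994 g/mol.
Each formula unit contains 1.26 Fe, equivalent to 1.26/1 = 1.2600 mol FeO.
M(FeO) = 1×55.845 + 1×15.999 = 71.844 g/mol.
Mass of FeO per formula unit = 1.2600 × 71.844 = 90.523 g.
FeO wt% = 90.523 / 456.994 × 100 = 19.81%.

19.81 wt%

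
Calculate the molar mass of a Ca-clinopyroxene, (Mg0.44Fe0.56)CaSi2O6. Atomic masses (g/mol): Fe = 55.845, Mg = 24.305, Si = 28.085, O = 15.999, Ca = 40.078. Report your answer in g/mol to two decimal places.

M = 0.44*24.305 + 0.56*55.845 + 1*40.078 + 2*28.085 + 6*15.999

234.21 g/mol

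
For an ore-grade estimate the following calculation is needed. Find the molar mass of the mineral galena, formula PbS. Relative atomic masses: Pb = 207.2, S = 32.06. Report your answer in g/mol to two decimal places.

239.26 g/mol

Pb: 1 × 207.2 = 207.2000
S: 1 × 32.06 = 32.0600
Summing the contributions gives the formula mass.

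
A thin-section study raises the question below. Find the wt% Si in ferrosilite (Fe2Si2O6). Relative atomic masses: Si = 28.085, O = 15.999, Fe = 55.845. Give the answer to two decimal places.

21.29 weight percent

Molar mass of Fe2Si2O6: 2*55.845 + 2*28.085 + 6*15.999 = 263.854 g/mol.
Mass of Si per formula unit: 2 × 28.085 = 56.170 g.
Weight fraction Si = 56.170 / 263.854 = 0.2129.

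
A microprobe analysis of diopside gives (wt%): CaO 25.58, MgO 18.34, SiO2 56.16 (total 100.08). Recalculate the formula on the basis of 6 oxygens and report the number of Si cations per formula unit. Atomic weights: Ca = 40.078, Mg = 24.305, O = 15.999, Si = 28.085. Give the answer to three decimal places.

CaO: 25.58/56.077 = 0.45616 mol → 0.45616 mol Ca, 0.45616 mol O.
MgO: 18.34/40.304 = 0.45504 mol → 0.45504 mol Mg, 0.45504 mol O.
SiO2: 56.16/60.083 = 0.93471 mol → 0.93471 mol Si, 1.86942 mol O.
Total oxygen = 2.78062 mol. Normalization factor = 6/2.78062 = 2.15779.
Si per 6 O = 0.93471 × 2.15779 = 2.017.

2.017 Si apfu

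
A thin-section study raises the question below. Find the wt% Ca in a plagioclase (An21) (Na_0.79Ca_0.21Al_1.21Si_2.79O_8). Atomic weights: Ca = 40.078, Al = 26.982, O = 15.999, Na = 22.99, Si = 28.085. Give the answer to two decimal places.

3.17 weight percent

Molar mass of Na_0.79Ca_0.21Al_1.21Si_2.79O_8: 0.79*22.99 + 0.21*40.078 + 1.21*26.982 + 2.79*28.085 + 8*15.999 = 265.576 g/mol.
Mass of Ca per formula unit: 0.21 × 40.078 = 8.416 g.
Weight fraction Ca = 8.416 / 265.576 = 0.0317.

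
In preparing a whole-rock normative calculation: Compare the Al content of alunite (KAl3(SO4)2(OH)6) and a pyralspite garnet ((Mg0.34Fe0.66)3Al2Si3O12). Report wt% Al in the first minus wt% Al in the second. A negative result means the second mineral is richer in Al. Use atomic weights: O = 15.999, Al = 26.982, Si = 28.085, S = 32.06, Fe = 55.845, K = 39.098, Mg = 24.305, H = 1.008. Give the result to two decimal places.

7.95 percentage points

M(KAl3(SO4)2(OH)6) = 414.198 g/mol, so wt% Al = 80.946/414.198 × 100 = 19.54%.
M((Mg0.34Fe0.66)3Al2Si3O12) = 465.571 g/mol, so wt% Al = 53.964/465.571 × 100 = 11.59%.
19.54 − 11.59 = 7.95 pp.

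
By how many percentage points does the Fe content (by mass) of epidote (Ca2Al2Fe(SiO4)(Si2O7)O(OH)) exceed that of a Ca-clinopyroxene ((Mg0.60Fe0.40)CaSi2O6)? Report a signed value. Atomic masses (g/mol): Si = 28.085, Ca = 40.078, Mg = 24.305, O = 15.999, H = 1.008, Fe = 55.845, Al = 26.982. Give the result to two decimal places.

1.81 percentage points

Fe in Ca2Al2Fe(SiO4)(Si2O7)O(OH): molar mass 483.215 g/mol; 1×55.845 = 55.845 g → 11.56 wt%.
Fe in (Mg0.60Fe0.40)CaSi2O6: molar mass 229.163 g/mol; 0.40×55.845 = 22.338 g → 9.75 wt%.
Difference = 11.56 − 9.75 = 1.81 percentage points.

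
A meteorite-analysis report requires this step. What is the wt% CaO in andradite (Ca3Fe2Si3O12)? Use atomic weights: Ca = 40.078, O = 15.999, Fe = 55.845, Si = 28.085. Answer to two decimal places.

Molar mass of Ca3Fe2Si3O12 = 3*40.078 + 2*55.845 + 3*28.085 + 12*15.999 = 508.167 g/mol.
Each formula unit contains 3 Ca, equivalent to 3/1 = 3.0000 mol CaO.
M(CaO) = 1×40.078 + 1×15.999 = 56.077 g/mol.
Mass of CaO per formula unit = 3.0000 × 56.077 = 168.231 g.
CaO wt% = 168.231 / 508.167 × 100 = 33.11%.

33.11 wt%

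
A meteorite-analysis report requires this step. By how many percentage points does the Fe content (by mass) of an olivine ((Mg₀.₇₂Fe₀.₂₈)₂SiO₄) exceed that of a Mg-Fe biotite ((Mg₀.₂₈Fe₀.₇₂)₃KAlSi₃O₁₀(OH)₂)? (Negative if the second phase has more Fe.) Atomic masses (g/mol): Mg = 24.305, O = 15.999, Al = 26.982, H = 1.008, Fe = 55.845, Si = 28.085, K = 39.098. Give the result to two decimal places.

-5.10 percentage points

Fe in (Mg₀.₇₂Fe₀.₂₈)₂SiO₄: molar mass 158.353 g/mol; 0.56×55.845 = 31.273 g → 19.75 wt%.
Fe in (Mg₀.₂₈Fe₀.₇₂)₃KAlSi₃O₁₀(OH)₂: molar mass 485.380 g/mol; 2.16×55.845 = 120.625 g → 24.85 wt%.
Difference = 19.75 − 24.85 = -5.10 percentage points.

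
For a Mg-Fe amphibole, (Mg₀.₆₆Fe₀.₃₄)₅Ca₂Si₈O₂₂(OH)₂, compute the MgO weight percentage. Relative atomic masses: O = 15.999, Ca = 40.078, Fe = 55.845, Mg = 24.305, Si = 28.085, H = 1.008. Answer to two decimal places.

15.36 wt%

Molar mass of (Mg₀.₆₆Fe₀.₃₄)₅Ca₂Si₈O₂₂(OH)₂ = 3.30·24.305 + 1.70·55.845 + 2·40.078 + 8·28.085 + 24·15.999 + 2·1.008 = 865.971 g/mol.
Each formula unit contains 3.30 Mg, equivalent to 3.30/1 = 3.3000 mol MgO.
M(MgO) = 1×24.305 + 1×15.999 = 40.304 g/mol.
Mass of MgO per formula unit = 3.3000 × 40.304 = 133.003 g.
MgO wt% = 133.003 / 865.971 × 100 = 15.36%.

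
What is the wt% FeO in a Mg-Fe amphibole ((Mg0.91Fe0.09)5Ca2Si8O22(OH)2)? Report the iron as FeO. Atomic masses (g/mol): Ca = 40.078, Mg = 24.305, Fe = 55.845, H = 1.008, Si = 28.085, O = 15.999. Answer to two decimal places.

3.91 wt%

Formula mass = 826.546 g/mol.
0.45 Fe → 0.4500 mol FeO per formula unit; M(FeO) = 71.844, so FeO mass = 32.330 g.
32.330/826.546 × 100 = 3.91 wt%.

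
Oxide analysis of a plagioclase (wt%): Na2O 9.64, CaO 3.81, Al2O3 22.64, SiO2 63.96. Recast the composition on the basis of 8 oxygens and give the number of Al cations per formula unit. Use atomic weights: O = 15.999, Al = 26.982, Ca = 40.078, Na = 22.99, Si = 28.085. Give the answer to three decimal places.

Na2O: 9.64/61.979 = 0.15554 mol → 0.31108 mol Na, 0.15554 mol O.
CaO: 3.81/56.077 = 0.06794 mol → 0.06794 mol Ca, 0.06794 mol O.
Al2O3: 22.64/101.961 = 0.22205 mol → 0.44410 mol Al, 0.66615 mol O.
SiO2: 63.96/60.083 = 1.06453 mol → 1.06453 mol Si, 2.12906 mol O.
Total oxygen = 3.01869 mol. Normalization factor = 8/3.01869 = 2.65016.
Al per 8 O = 0.44410 × 2.65016 = 1.177.

1.177 Al apfu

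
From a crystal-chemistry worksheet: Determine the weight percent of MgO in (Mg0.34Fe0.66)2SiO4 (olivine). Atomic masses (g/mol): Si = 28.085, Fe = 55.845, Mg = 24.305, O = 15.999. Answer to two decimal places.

15.03 wt%

Formula mass = 182.324 g/mol.
0.68 Mg → 0.6800 mol MgO per formula unit; M(MgO) = 40.304, so MgO mass = 27.407 g.
27.407/182.324 × 100 = 15.03 wt%.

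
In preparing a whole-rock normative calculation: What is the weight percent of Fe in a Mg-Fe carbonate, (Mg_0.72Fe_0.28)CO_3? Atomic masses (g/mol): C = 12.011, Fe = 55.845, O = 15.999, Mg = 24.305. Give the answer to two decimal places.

M((Mg_0.72Fe_0.28)CO_3) = 93.144 g/mol.
Fe contributes 0.28 × 55.845 = 15.637 g per mole.
15.637/93.144 = 0.1679 → 16.79%.

16.79 mass %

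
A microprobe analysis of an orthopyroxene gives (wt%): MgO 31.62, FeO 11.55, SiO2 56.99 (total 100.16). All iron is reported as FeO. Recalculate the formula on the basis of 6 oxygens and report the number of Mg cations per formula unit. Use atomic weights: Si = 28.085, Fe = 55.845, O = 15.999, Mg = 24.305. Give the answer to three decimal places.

31.62 wt% MgO ÷ 40.304 g/mol = 0.78454 mol, giving 0.78454 Mg and 0.78454 O.
11.55 wt% FeO ÷ 71.844 g/mol = 0.16076 mol, giving 0.16076 Fe and 0.16076 O.
56.99 wt% SiO2 ÷ 60.083 g/mol = 0.94852 mol, giving 0.94852 Si and 1.89704 O.
Oxygen sums to 2.84234; scaling by 6/2.84234 = 2.11094 puts the formula on 6 O.
Mg: 0.78454 × 2.11094 = 1.656 atoms per formula unit.

1.656 Mg apfu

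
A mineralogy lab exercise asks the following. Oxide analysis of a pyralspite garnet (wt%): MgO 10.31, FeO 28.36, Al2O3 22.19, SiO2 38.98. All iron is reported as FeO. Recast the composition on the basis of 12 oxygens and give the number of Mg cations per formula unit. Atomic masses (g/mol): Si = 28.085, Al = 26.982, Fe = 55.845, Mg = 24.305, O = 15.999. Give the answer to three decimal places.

1.180 Mg apfu

10.31 wt% MgO ÷ 40.304 g/mol = 0.25581 mol, giving 0.25581 Mg and 0.25581 O.
28.36 wt% FeO ÷ 71.844 g/mol = 0.39474 mol, giving 0.39474 Fe and 0.39474 O.
22.19 wt% Al2O3 ÷ 101.961 g/mol = 0.21763 mol, giving 0.43526 Al and 0.65289 O.
38.98 wt% SiO2 ÷ 60.083 g/mol = 0.64877 mol, giving 0.64877 Si and 1.29754 O.
Oxygen sums to 2.60098; scaling by 12/2.60098 = 4.61365 puts the formula on 12 O.
Mg: 0.25581 × 4.61365 = 1.180 atoms per formula unit.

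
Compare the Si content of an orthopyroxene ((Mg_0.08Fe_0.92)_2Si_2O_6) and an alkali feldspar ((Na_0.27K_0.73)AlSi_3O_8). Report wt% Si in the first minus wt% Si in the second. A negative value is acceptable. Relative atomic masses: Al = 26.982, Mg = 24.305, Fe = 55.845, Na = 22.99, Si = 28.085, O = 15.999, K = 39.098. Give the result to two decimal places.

-9.05 percentage points

M((Mg_0.08Fe_0.92)_2Si_2O_6) = 258.808 g/mol, so wt% Si = 56.170/258.808 × 100 = 21.70%.
M((Na_0.27K_0.73)AlSi_3O_8) = 273.978 g/mol, so wt% Si = 84.255/273.978 × 100 = 30.75%.
21.70 − 30.75 = -9.05 pp.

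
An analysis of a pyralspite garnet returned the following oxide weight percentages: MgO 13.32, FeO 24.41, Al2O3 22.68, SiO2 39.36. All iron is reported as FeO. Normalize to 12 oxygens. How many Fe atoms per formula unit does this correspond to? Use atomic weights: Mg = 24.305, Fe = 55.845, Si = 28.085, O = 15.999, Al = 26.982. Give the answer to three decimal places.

1.540 Fe apfu

13.32 wt% MgO ÷ 40.304 g/mol = 0.33049 mol, giving 0.33049 Mg and 0.33049 O.
24.41 wt% FeO ÷ 71.844 g/mol = 0.33976 mol, giving 0.33976 Fe and 0.33976 O.
22.68 wt% Al2O3 ÷ 101.961 g/mol = 0.22244 mol, giving 0.44488 Al and 0.66732 O.
39.36 wt% SiO2 ÷ 60.083 g/mol = 0.65509 mol, giving 0.65509 Si and 1.31018 O.
Oxygen sums to 2.64775; scaling by 12/2.64775 = 4.53215 puts the formula on 12 O.
Fe: 0.33976 × 4.53215 = 1.540 atoms per formula unit.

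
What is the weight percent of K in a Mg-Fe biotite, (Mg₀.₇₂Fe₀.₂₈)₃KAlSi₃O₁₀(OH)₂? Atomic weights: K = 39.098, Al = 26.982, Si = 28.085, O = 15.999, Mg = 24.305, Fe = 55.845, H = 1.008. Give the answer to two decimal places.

Formula mass = 2.16·24.305 + 0.84·55.845 + 1·39.098 + 1·26.982 + 3·28.085 + 12·15.999 + 2·1.008 = 443.748 g/mol, of which 39.098 g is K.
So K makes up 39.098/443.748 = 0.0881 of the mass, i.e. 8.81%.

8.81 weight percent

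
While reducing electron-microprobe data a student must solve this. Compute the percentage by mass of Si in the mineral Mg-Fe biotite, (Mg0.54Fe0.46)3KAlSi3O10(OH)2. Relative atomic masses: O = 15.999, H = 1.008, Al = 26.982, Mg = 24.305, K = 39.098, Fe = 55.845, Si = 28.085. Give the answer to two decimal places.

Formula mass = 1.62·24.305 + 1.38·55.845 + 1·39.098 + 1·26.982 + 3·28.085 + 12·15.999 + 2·1.008 = 460.779 g/mol, of which 84.255 g is Si.
So Si makes up 84.255/460.779 = 0.1829 of the mass, i.e. 18.29%.

18.29 weight percent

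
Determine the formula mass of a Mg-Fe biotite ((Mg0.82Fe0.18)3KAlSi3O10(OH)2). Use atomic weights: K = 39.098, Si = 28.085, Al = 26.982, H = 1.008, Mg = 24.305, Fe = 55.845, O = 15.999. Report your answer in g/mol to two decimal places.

The formula mass is the sum 2.46*24.305 + 0.54*55.845 + 1*39.098 + 1*26.982 + 3*28.085 + 12*15.999 + 2*1.008.

434.29 g/mol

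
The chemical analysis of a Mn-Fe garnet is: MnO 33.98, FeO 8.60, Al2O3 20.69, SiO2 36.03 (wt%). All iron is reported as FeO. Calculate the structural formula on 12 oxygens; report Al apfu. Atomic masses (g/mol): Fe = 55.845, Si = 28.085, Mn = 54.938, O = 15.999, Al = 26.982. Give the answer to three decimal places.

33.98 wt% MnO ÷ 70.937 g/mol = 0.47902 mol, giving 0.47902 Mn and 0.47902 O.
8.60 wt% FeO ÷ 71.844 g/mol = 0.11970 mol, giving 0.11970 Fe and 0.11970 O.
20.69 wt% Al2O3 ÷ 101.961 g/mol = 0.20292 mol, giving 0.40584 Al and 0.60876 O.
36.03 wt% SiO2 ÷ 60.083 g/mol = 0.59967 mol, giving 0.59967 Si and 1.19934 O.
Oxygen sums to 2.40682; scaling by 12/2.40682 = 4.98583 puts the formula on 12 O.
Al: 0.40584 × 4.98583 = 2.023 atoms per formula unit.

2.023 Al apfu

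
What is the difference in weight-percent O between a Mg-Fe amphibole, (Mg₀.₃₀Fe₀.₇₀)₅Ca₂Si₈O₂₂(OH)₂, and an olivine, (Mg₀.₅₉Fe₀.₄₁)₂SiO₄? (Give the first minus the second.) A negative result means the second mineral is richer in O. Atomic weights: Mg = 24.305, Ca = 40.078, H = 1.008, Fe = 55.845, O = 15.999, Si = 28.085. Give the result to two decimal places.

First mineral: 383.976 g O in 922.743 g formula = 41.61 wt% O.
Second mineral: 63.996 g O in 166.554 g formula = 38.42 wt% O.
41.61% − 38.42% gives a difference of 3.19 percentage points.

3.19 percentage points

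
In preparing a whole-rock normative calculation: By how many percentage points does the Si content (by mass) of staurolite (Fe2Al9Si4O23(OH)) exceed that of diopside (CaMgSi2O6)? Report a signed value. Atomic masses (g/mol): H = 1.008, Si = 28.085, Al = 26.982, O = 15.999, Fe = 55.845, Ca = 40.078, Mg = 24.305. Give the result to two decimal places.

M(Fe2Al9Si4O23(OH)) = 851.852 g/mol, so wt% Si = 112.340/851.852 × 100 = 13.19%.
M(CaMgSi2O6) = 216.547 g/mol, so wt% Si = 56.170/216.547 × 100 = 25.94%.
13.19 − 25.94 = -12.75 pp.

-12.75 percentage points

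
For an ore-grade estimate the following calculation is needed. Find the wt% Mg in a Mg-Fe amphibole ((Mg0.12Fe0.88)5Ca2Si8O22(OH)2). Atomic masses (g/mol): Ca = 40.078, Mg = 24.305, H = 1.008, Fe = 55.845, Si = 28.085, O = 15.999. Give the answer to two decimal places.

Formula mass = 0.60·24.305 + 4.40·55.845 + 2·40.078 + 8·28.085 + 24·15.999 + 2·1.008 = 951.129 g/mol, of which 14.583 g is Mg.
So Mg makes up 14.583/951.129 = 0.0153 of the mass, i.e. 1.53%.

1.53 wt%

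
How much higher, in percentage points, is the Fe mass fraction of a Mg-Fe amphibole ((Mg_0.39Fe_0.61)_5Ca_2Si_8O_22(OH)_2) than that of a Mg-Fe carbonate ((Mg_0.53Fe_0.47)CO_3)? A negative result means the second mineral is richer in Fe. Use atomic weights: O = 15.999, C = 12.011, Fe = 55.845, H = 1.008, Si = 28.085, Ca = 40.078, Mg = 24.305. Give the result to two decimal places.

Fe in (Mg_0.39Fe_0.61)_5Ca_2Si_8O_22(OH)_2: molar mass 908.550 g/mol; 3.05×55.845 = 170.327 g → 18.75 wt%.
Fe in (Mg_0.53Fe_0.47)CO_3: molar mass 99.137 g/mol; 0.47×55.845 = 26.247 g → 26.48 wt%.
Difference = 18.75 − 26.48 = -7.73 percentage points.

-7.73 percentage points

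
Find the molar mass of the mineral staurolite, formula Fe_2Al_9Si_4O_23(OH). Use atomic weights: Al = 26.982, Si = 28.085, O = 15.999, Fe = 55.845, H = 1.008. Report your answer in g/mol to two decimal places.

851.85 g/mol

The formula mass is the sum 2×55.845 + 9×26.982 + 4×28.085 + 24×15.999 + 1×1.008.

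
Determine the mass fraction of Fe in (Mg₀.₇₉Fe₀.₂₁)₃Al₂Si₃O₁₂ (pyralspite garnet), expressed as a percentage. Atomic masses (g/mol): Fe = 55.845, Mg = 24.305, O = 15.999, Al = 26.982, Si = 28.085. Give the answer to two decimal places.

8.32 mass %

Formula mass = 2.37·24.305 + 0.63·55.845 + 2·26.982 + 3·28.085 + 12·15.999 = 422.992 g/mol, of which 35.182 g is Fe.
So Fe makes up 35.182/422.992 = 0.0832 of the mass, i.e. 8.32%.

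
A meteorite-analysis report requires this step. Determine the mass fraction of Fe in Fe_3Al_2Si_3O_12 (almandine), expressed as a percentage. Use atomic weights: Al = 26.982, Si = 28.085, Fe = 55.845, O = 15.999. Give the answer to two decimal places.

33.66 mass %

M(Fe_3Al_2Si_3O_12) = 497.742 g/mol.
Fe contributes 3 × 55.845 = 167.535 g per mole.
167.535/497.742 = 0.3366 → 33.66%.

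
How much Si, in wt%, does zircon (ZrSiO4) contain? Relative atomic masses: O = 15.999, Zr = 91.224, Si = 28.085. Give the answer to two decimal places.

M(ZrSiO4) = 183.305 g/mol.
Si contributes 1 × 28.085 = 28.085 g per mole.
28.085/183.305 = 0.1532 → 15.32%.

15.32 wt%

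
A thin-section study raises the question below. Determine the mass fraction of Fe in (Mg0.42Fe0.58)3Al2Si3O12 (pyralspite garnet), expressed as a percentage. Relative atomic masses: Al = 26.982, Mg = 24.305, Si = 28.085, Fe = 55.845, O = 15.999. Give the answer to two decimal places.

M((Mg0.42Fe0.58)3Al2Si3O12) = 458.002 g/mol.
Fe contributes 1.74 × 55.845 = 97.170 g per mole.
97.170/458.002 = 0.2122 → 21.22%.

21.22 weight percent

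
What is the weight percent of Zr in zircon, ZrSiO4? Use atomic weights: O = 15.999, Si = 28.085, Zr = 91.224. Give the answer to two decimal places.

Molar mass of ZrSiO4: 1·91.224 + 1·28.085 + 4·15.999 = 183.305 g/mol.
Mass of Zr per formula unit: 1 × 91.224 = 91.224 g.
Weight fraction Zr = 91.224 / 183.305 = 0.4977.

49.77 mass %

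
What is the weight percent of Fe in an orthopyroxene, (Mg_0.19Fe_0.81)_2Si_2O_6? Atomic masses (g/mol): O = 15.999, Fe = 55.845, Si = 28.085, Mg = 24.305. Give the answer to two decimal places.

Formula mass = 0.38·24.305 + 1.62·55.845 + 2·28.085 + 6·15.999 = 251.869 g/mol, of which 90.469 g is Fe.
So Fe makes up 90.469/251.869 = 0.3592 of the mass, i.e. 35.92%.

35.92 weight percent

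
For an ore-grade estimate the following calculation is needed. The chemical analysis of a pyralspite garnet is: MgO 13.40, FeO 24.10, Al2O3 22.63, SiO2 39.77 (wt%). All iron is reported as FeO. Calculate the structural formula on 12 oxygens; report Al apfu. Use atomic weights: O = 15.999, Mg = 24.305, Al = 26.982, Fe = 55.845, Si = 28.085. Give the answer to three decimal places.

MgO: 13.40/40.304 = 0.33247 mol → 0.33247 mol Mg, 0.33247 mol O.
FeO: 24.10/71.844 = 0.33545 mol → 0.33545 mol Fe, 0.33545 mol O.
Al2O3: 22.63/101.961 = 0.22195 mol → 0.44390 mol Al, 0.66585 mol O.
SiO2: 39.77/60.083 = 0.66192 mol → 0.66192 mol Si, 1.32384 mol O.
Total oxygen = 2.65761 mol. Normalization factor = 12/2.65761 = 4.51534.
Al per 12 O = 0.44390 × 4.51534 = 2.004.

2.004 Al apfu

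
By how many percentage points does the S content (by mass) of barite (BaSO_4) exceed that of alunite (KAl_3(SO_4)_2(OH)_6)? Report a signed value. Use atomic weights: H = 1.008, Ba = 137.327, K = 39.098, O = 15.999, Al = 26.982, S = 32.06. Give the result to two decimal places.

-1.74 percentage points

M(BaSO_4) = 233.383 g/mol, so wt% S = 32.060/233.383 × 100 = 13.74%.
M(KAl_3(SO_4)_2(OH)_6) = 414.198 g/mol, so wt% S = 64.120/414.198 × 100 = 15.48%.
13.74 − 15.48 = -1.74 pp.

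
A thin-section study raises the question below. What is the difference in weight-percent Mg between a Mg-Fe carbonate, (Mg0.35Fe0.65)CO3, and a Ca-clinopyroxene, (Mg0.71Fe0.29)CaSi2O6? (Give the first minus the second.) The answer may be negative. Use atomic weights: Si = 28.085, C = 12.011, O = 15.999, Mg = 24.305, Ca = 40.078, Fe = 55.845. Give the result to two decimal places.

0.47 percentage points

M((Mg0.35Fe0.65)CO3) = 104.814 g/mol, so wt% Mg = 8.507/104.814 × 100 = 8.12%.
M((Mg0.71Fe0.29)CaSi2O6) = 225.694 g/mol, so wt% Mg = 17.257/225.694 × 100 = 7.65%.
8.12 − 7.65 = 0.47 pp.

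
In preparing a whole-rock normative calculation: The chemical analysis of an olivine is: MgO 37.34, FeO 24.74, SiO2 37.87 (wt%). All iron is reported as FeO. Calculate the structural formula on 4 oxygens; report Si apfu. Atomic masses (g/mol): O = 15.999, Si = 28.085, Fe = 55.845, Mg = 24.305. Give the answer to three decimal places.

0.996 Si apfu

MgO: 37.34/40.304 = 0.92646 mol → 0.92646 mol Mg, 0.92646 mol O.
FeO: 24.74/71.844 = 0.34436 mol → 0.34436 mol Fe, 0.34436 mol O.
SiO2: 37.87/60.083 = 0.63029 mol → 0.63029 mol Si, 1.26058 mol O.
Total oxygen = 2.53140 mol. Normalization factor = 4/2.53140 = 1.58015.
Si per 4 O = 0.63029 × 1.58015 = 0.996.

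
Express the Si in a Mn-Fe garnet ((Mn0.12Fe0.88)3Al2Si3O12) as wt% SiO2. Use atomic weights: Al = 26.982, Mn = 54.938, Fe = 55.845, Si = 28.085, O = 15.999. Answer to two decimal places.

M((Mn0.12Fe0.88)3Al2Si3O12) = 497.415 g/mol; M(SiO2) = 60.083 g/mol.
Moles SiO2 per formula unit = 3 Si ÷ 1 = 3.0000.
SiO2 fraction = (3.0000 × 60.083) / 497.415 = 180.249/497.415 = 0.3624.

36.24 wt%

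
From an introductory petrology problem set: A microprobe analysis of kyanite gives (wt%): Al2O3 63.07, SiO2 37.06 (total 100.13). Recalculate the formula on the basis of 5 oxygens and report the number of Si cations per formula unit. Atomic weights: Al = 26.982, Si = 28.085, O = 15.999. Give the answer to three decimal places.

0.998 Si apfu

Al2O3: 63.07/101.961 = 0.61857 mol → 1.23714 mol Al, 1.85571 mol O.
SiO2: 37.06/60.083 = 0.61681 mol → 0.61681 mol Si, 1.23362 mol O.
Total oxygen = 3.08933 mol. Normalization factor = 5/3.08933 = 1.61847.
Si per 5 O = 0.61681 × 1.61847 = 0.998.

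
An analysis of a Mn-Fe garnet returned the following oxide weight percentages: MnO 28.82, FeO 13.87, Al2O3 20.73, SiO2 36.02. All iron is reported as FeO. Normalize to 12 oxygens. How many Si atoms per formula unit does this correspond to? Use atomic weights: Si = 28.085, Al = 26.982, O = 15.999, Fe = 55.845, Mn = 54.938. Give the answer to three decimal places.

2.987 Si apfu

MnO: 28.82/70.937 = 0.40628 mol → 0.40628 mol Mn, 0.40628 mol O.
FeO: 13.87/71.844 = 0.19306 mol → 0.19306 mol Fe, 0.19306 mol O.
Al2O3: 20.73/101.961 = 0.20331 mol → 0.40662 mol Al, 0.60993 mol O.
SiO2: 36.02/60.083 = 0.59950 mol → 0.59950 mol Si, 1.19900 mol O.
Total oxygen = 2.40827 mol. Normalization factor = 12/2.40827 = 4.98283.
Si per 12 O = 0.59950 × 4.98283 = 2.987.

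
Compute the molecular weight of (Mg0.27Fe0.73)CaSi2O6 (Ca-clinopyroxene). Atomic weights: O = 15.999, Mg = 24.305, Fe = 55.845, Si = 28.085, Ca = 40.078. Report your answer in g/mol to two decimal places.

M = 0.27·24.305 + 0.73·55.845 + 1·40.078 + 2·28.085 + 6·15.999

239.57 g/mol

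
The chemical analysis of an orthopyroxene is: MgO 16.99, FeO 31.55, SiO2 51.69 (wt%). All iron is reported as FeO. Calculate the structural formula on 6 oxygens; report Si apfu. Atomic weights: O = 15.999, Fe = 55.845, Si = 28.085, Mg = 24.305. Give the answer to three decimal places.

16.99 wt% MgO ÷ 40.304 g/mol = 0.42155 mol, giving 0.42155 Mg and 0.42155 O.
31.55 wt% FeO ÷ 71.844 g/mol = 0.43915 mol, giving 0.43915 Fe and 0.43915 O.
51.69 wt% SiO2 ÷ 60.083 g/mol = 0.86031 mol, giving 0.86031 Si and 1.72062 O.
Oxygen sums to 2.58132; scaling by 6/2.58132 = 2.32439 puts the formula on 6 O.
Si: 0.86031 × 2.32439 = 2.000 atoms per formula unit.

2.000 Si apfu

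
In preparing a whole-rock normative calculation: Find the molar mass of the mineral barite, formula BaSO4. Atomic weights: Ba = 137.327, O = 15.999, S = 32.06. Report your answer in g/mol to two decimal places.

233.38 g/mol

The formula mass is the sum 1·137.327 + 1·32.06 + 4·15.999.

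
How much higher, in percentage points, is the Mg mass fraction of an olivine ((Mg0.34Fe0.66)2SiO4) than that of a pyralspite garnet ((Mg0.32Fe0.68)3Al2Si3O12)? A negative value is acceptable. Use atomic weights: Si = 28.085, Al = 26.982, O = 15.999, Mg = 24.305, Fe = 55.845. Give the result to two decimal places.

4.07 percentage points

Mg in (Mg0.34Fe0.66)2SiO4: molar mass 182.324 g/mol; 0.68×24.305 = 16.527 g → 9.06 wt%.
Mg in (Mg0.32Fe0.68)3Al2Si3O12: molar mass 467.464 g/mol; 0.96×24.305 = 23.333 g → 4.99 wt%.
Difference = 9.06 − 4.99 = 4.07 percentage points.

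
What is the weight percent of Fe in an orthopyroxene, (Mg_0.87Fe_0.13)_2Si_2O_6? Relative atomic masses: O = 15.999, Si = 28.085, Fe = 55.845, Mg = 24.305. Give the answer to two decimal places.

6.95 wt%

M((Mg_0.87Fe_0.13)_2Si_2O_6) = 208.974 g/mol.
Fe contributes 0.26 × 55.845 = 14.520 g per mole.
14.520/208.974 = 0.0695 → 6.95%.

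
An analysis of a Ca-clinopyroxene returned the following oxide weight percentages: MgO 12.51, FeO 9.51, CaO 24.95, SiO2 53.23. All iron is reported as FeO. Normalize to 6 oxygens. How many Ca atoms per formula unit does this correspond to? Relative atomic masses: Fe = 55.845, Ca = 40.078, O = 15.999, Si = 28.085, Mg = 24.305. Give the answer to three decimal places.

1.004 Ca apfu

12.51 wt% MgO ÷ 40.304 g/mol = 0.31039 mol, giving 0.31039 Mg and 0.31039 O.
9.51 wt% FeO ÷ 71.844 g/mol = 0.13237 mol, giving 0.13237 Fe and 0.13237 O.
24.95 wt% CaO ÷ 56.077 g/mol = 0.44492 mol, giving 0.44492 Ca and 0.44492 O.
53.23 wt% SiO2 ÷ 60.083 g/mol = 0.88594 mol, giving 0.88594 Si and 1.77188 O.
Oxygen sums to 2.65956; scaling by 6/2.65956 = 2.25601 puts the formula on 6 O.
Ca: 0.44492 × 2.25601 = 1.004 atoms per formula unit.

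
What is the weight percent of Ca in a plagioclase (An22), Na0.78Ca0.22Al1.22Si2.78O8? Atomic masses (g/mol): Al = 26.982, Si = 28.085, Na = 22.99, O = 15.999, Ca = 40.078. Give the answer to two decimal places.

3.32 mass %

Formula mass = 0.78*22.99 + 0.22*40.078 + 1.22*26.982 + 2.78*28.085 + 8*15.999 = 265.736 g/mol, of which 8.817 g is Ca.
So Ca makes up 8.817/265.736 = 0.0332 of the mass, i.e. 3.32%.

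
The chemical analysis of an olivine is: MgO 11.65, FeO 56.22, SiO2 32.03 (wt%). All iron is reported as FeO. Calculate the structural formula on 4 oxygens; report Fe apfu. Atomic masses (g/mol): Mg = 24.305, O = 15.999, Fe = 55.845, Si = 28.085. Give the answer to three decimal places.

MgO (M=40.304): mol = 0.28905; Mg = 0.28905, O = 0.28905.
FeO (M=71.844): mol = 0.78253; Fe = 0.78253, O = 0.78253.
SiO2 (M=60.083): mol = 0.53310; Si = 0.53310, O = 1.06620.
ΣO = 2.13778; factor = 4/ΣO = 1.87110.
Fe apfu = 0.78253 × 1.87110 = 1.464.

1.464 Fe apfu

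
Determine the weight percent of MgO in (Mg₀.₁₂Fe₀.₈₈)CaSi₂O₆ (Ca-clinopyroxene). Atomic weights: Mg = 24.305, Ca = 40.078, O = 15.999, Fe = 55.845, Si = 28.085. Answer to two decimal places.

Molar mass of (Mg₀.₁₂Fe₀.₈₈)CaSi₂O₆ = 0.12*24.305 + 0.88*55.845 + 1*40.078 + 2*28.085 + 6*15.999 = 244.302 g/mol.
Each formula unit contains 0.12 Mg, equivalent to 0.12/1 = 0.1200 mol MgO.
M(MgO) = 1×24.305 + 1×15.999 = 40.304 g/mol.
Mass of MgO per formula unit = 0.1200 × 40.304 = 4.836 g.
MgO wt% = 4.836 / 244.302 × 100 = 1.98%.

1.98 wt%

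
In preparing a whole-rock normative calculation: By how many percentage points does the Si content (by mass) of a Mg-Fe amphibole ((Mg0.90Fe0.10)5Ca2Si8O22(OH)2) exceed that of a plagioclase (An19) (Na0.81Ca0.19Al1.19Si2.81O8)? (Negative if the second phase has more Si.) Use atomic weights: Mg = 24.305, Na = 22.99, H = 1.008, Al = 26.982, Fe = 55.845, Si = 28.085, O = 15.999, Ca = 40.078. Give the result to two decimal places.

M((Mg0.90Fe0.10)5Ca2Si8O22(OH)2) = 828.123 g/mol, so wt% Si = 224.680/828.123 × 100 = 27.13%.
M(Na0.81Ca0.19Al1.19Si2.81O8) = 265.256 g/mol, so wt% Si = 78.919/265.256 × 100 = 29.75%.
27.13 − 29.75 = -2.62 pp.

-2.62 percentage points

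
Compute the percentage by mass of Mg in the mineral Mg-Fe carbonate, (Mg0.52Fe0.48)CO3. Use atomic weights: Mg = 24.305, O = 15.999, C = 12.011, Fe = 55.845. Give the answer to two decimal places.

M((Mg0.52Fe0.48)CO3) = 99.452 g/mol.
Mg contributes 0.52 × 24.305 = 12.639 g per mole.
12.639/99.452 = 0.1271 → 12.71%.

12.71 weight percent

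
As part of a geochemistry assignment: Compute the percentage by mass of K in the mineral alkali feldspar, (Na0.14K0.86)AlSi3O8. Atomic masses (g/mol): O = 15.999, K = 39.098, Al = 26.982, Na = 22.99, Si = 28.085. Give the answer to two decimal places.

12.18 wt%

Formula mass = 0.14*22.99 + 0.86*39.098 + 1*26.982 + 3*28.085 + 8*15.999 = 276.072 g/mol, of which 33.624 g is K.
So K makes up 33.624/276.072 = 0.1218 of the mass, i.e. 12.18%.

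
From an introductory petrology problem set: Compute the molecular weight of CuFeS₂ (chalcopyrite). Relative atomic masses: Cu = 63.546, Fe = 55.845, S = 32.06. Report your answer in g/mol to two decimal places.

183.51 g/mol

The formula mass is the sum 1*63.546 + 1*55.845 + 2*32.06.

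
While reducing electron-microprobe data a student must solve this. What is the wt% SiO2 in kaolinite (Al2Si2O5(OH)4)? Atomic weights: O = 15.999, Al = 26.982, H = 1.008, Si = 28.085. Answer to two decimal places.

Formula mass = 258.157 g/mol.
2 Si → 2.0000 mol SiO2 per formula unit; M(SiO2) = 60.083, so SiO2 mass = 120.166 g.
120.166/258.157 × 100 = 46.55 wt%.

46.55 wt%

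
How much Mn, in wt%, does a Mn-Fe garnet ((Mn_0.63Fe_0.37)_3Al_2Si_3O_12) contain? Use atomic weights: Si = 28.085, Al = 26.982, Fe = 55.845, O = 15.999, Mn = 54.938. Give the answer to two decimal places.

Formula mass = 1.89×54.938 + 1.11×55.845 + 2×26.982 + 3×28.085 + 12×15.999 = 496.028 g/mol, of which 103.833 g is Mn.
So Mn makes up 103.833/496.028 = 0.2093 of the mass, i.e. 20.93%.

20.93 wt%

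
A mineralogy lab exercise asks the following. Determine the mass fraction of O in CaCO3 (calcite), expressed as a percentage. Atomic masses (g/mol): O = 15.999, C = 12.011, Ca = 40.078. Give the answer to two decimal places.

47.96 wt%

Molar mass of CaCO3: 1*40.078 + 1*12.011 + 3*15.999 = 100.086 g/mol.
Mass of O per formula unit: 3 × 15.999 = 47.997 g.
Weight fraction O = 47.997 / 100.086 = 0.4796.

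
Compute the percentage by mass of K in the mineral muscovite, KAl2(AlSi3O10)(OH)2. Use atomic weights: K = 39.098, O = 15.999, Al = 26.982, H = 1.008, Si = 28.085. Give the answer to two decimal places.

9.82 weight percent

M(KAl2(AlSi3O10)(OH)2) = 398.303 g/mol.
K contributes 1 × 39.098 = 39.098 g per mole.
39.098/398.303 = 0.0982 → 9.82%.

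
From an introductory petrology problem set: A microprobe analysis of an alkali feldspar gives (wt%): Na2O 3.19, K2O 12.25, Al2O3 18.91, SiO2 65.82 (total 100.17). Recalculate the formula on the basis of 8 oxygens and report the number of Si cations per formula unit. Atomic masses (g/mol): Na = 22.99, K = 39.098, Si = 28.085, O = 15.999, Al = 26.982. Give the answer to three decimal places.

2.992 Si apfu

Na2O: 3.19/61.979 = 0.05147 mol → 0.10294 mol Na, 0.05147 mol O.
K2O: 12.25/94.195 = 0.13005 mol → 0.26010 mol K, 0.13005 mol O.
Al2O3: 18.91/101.961 = 0.18546 mol → 0.37092 mol Al, 0.55638 mol O.
SiO2: 65.82/60.083 = 1.09548 mol → 1.09548 mol Si, 2.19096 mol O.
Total oxygen = 2.92886 mol. Normalization factor = 8/2.92886 = 2.73144.
Si per 8 O = 1.09548 × 2.73144 = 2.992.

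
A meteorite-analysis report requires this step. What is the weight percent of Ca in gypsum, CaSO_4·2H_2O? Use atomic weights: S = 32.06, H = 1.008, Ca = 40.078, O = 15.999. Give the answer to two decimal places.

M(CaSO_4·2H_2O) = 172.164 g/mol.
Ca contributes 1 × 40.078 = 40.078 g per mole.
40.078/172.164 = 0.2328 → 23.28%.

23.28 wt%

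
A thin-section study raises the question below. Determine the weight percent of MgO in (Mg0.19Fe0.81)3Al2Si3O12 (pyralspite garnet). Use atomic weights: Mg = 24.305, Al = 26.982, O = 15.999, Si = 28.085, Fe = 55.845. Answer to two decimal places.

4.79 wt%

Formula mass = 479.764 g/mol.
0.57 Mg → 0.5700 mol MgO per formula unit; M(MgO) = 40.304, so MgO mass = 22.973 g.
22.973/479.764 × 100 = 4.79 wt%.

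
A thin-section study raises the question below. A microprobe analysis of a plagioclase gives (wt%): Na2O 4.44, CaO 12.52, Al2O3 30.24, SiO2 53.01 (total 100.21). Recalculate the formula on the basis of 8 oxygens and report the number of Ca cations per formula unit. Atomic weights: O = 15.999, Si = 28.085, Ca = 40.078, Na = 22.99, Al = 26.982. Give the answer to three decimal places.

Na2O (M=61.979): mol = 0.07164; Na = 0.14328, O = 0.07164.
CaO (M=56.077): mol = 0.22326; Ca = 0.22326, O = 0.22326.
Al2O3 (M=101.961): mol = 0.29658; Al = 0.59316, O = 0.88974.
SiO2 (M=60.083): mol = 0.88228; Si = 0.88228, O = 1.76456.
ΣO = 2.94920; factor = 8/ΣO = 2.71260.
Ca apfu = 0.22326 × 2.71260 = 0.606.

0.606 Ca apfu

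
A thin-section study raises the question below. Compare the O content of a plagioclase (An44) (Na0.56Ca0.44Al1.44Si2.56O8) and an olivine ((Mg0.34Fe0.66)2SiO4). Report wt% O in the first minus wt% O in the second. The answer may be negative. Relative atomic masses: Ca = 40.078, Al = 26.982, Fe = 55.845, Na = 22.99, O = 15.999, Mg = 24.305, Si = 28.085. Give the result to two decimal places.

12.44 percentage points

O in Na0.56Ca0.44Al1.44Si2.56O8: molar mass 269.252 g/mol; 8×15.999 = 127.992 g → 47.54 wt%.
O in (Mg0.34Fe0.66)2SiO4: molar mass 182.324 g/mol; 4×15.999 = 63.996 g → 35.10 wt%.
Difference = 47.54 − 35.10 = 12.44 percentage points.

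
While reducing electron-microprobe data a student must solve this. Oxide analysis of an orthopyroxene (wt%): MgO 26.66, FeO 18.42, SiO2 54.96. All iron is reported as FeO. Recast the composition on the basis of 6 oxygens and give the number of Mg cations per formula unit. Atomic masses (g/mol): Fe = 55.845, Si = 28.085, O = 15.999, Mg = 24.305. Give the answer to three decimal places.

1.445 Mg apfu

26.66 wt% MgO ÷ 40.304 g/mol = 0.66147 mol, giving 0.66147 Mg and 0.66147 O.
18.42 wt% FeO ÷ 71.844 g/mol = 0.25639 mol, giving 0.25639 Fe and 0.25639 O.
54.96 wt% SiO2 ÷ 60.083 g/mol = 0.91473 mol, giving 0.91473 Si and 1.82946 O.
Oxygen sums to 2.74732; scaling by 6/2.74732 = 2.18395 puts the formula on 6 O.
Mg: 0.66147 × 2.18395 = 1.445 atoms per formula unit.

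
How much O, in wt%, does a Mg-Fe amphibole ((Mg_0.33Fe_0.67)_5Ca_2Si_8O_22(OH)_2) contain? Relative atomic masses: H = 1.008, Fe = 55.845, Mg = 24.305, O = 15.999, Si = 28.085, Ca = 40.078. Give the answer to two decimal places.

M((Mg_0.33Fe_0.67)_5Ca_2Si_8O_22(OH)_2) = 918.012 g/mol.
O contributes 24 × 15.999 = 383.976 g per mole.
383.976/918.012 = 0.4183 → 41.83%.

41.83 wt%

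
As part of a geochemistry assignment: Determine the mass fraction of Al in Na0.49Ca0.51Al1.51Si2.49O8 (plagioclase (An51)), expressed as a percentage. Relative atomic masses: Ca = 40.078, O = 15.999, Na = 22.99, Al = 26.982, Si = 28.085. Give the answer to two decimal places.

Molar mass of Na0.49Ca0.51Al1.51Si2.49O8: 0.49×22.99 + 0.51×40.078 + 1.51×26.982 + 2.49×28.085 + 8×15.999 = 270.371 g/mol.
Mass of Al per formula unit: 1.51 × 26.982 = 40.743 g.
Weight fraction Al = 40.743 / 270.371 = 0.1507.

15.07 wt%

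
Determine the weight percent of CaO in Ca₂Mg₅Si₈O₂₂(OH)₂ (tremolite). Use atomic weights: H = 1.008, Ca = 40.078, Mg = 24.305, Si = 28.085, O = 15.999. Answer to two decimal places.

Formula mass = 812.353 g/mol.
2 Ca → 2.0000 mol CaO per formula unit; M(CaO) = 56.077, so CaO mass = 112.154 g.
112.154/812.353 × 100 = 13.81 wt%.

13.81 wt%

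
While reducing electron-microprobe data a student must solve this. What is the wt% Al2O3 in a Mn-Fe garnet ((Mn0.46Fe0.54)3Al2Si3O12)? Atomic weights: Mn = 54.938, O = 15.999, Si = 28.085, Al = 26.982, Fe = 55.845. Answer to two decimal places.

M((Mn0.46Fe0.54)3Al2Si3O12) = 496.490 g/mol; M(Al2O3) = 101.961 g/mol.
Moles Al2O3 per formula unit = 2 Al ÷ 2 = 1.0000.
Al2O3 fraction = (1.0000 × 101.961) / 496.490 = 101.961/496.490 = 0.2054.

20.54 wt%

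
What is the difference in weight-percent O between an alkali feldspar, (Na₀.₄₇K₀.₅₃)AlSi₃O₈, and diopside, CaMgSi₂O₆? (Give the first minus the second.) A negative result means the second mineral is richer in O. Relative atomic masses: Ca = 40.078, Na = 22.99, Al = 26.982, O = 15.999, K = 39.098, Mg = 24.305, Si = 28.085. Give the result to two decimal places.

2.94 percentage points

O in (Na₀.₄₇K₀.₅₃)AlSi₃O₈: molar mass 270.756 g/mol; 8×15.999 = 127.992 g → 47.27 wt%.
O in CaMgSi₂O₆: molar mass 216.547 g/mol; 6×15.999 = 95.994 g → 44.33 wt%.
Difference = 47.27 − 44.33 = 2.94 percentage points.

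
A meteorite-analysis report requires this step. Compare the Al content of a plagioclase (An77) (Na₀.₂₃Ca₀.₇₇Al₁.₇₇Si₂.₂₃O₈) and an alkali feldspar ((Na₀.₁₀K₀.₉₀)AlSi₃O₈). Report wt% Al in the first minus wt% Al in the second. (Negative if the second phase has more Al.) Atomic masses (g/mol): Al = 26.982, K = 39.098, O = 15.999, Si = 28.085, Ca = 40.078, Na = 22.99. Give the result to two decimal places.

7.65 percentage points

First mineral: 47.758 g Al in 274.527 g formula = 17.40 wt% Al.
Second mineral: 26.982 g Al in 276.716 g formula = 9.75 wt% Al.
17.40% − 9.75% gives a difference of 7.65 percentage points.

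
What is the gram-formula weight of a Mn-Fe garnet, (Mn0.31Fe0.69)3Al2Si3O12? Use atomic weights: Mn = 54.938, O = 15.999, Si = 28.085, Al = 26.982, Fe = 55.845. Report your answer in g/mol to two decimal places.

496.90 g/mol

The formula mass is the sum 0.93*54.938 + 2.07*55.845 + 2*26.982 + 3*28.085 + 12*15.999.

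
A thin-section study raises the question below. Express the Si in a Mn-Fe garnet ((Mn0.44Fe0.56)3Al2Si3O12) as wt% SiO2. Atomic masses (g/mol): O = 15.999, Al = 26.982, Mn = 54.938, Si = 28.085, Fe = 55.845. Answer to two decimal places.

36.30 wt%

M((Mn0.44Fe0.56)3Al2Si3O12) = 496.545 g/mol; M(SiO2) = 60.083 g/mol.
Moles SiO2 per formula unit = 3 Si ÷ 1 = 3.0000.
SiO2 fraction = (3.0000 × 60.083) / 496.545 = 180.249/496.545 = 0.3630.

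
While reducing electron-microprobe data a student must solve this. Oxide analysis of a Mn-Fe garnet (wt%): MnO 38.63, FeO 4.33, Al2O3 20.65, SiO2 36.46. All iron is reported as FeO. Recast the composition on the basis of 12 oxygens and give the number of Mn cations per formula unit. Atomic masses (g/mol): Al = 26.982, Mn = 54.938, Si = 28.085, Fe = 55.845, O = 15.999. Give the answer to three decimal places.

38.63 wt% MnO ÷ 70.937 g/mol = 0.54457 mol, giving 0.54457 Mn and 0.54457 O.
4.33 wt% FeO ÷ 71.844 g/mol = 0.06027 mol, giving 0.06027 Fe and 0.06027 O.
20.65 wt% Al2O3 ÷ 101.961 g/mol = 0.20253 mol, giving 0.40506 Al and 0.60759 O.
36.46 wt% SiO2 ÷ 60.083 g/mol = 0.60683 mol, giving 0.60683 Si and 1.21366 O.
Oxygen sums to 2.42609; scaling by 12/2.42609 = 4.94623 puts the formula on 12 O.
Mn: 0.54457 × 4.94623 = 2.694 atoms per formula unit.

2.694 Mn apfu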